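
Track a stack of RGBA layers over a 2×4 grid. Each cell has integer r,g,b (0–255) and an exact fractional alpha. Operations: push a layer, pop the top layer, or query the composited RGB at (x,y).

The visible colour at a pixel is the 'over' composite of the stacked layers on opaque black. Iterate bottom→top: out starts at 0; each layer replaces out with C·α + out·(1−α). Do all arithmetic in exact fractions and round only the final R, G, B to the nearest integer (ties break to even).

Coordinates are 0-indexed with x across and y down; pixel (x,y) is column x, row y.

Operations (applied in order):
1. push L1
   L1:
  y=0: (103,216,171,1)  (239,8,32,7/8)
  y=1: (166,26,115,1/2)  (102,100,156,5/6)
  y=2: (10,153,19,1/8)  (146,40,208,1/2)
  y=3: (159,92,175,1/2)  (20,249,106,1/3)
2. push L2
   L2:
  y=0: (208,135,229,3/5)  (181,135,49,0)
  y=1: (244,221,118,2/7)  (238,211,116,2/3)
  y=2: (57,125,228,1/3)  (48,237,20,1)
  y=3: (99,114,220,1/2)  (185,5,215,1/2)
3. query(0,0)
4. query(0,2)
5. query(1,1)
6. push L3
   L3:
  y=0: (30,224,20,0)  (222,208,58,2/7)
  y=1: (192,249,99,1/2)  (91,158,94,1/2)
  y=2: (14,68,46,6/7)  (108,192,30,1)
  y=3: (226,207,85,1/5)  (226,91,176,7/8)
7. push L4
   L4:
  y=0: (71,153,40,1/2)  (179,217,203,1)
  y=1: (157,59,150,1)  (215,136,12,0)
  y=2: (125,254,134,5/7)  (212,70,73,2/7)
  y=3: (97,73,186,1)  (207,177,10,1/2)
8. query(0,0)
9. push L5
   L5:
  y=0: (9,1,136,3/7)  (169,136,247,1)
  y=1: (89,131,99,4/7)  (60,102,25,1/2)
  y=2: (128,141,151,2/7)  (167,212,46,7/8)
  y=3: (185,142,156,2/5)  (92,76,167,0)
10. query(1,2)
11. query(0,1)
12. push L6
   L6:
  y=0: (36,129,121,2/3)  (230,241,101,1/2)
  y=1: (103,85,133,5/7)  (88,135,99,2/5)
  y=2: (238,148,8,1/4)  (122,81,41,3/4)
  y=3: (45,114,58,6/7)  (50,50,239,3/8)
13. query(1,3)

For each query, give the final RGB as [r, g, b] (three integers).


(0,0) stack=L1,L2; from [0,0,0]:
L1 α=1: [103, 216, 171]
L2 α=3/5: [166, 837/5, 1029/5]
→ [166, 167, 206]

at x=0,y=2 over L1,L2:
+L1 (α=1/8) → [5/4, 153/8, 19/8]
+L2 (α=1/3) → [119/6, 653/12, 931/12]
→ [20, 54, 78]

query (1,1) [L1,L2] — begin 0,0,0
L1 α=5/6: [85, 250/3, 130]
L2 α=2/3: [187, 1516/9, 362/3]
= [187, 168, 121]

query (0,0) [L1,L2,L3,L4] — begin 0,0,0
after L1 α=1: [103, 216, 171]
after L2 α=3/5: [166, 837/5, 1029/5]
after L3 α=0: [166, 837/5, 1029/5]
after L4 α=1/2: [237/2, 801/5, 1229/10]
= [118, 160, 123]

query (1,2) [L1,L2,L3,L4,L5] — begin 0,0,0
+L1 (α=1/2) → [73, 20, 104]
+L2 (α=1) → [48, 237, 20]
+L3 (α=1) → [108, 192, 30]
+L4 (α=2/7) → [964/7, 1100/7, 296/7]
+L5 (α=7/8) → [9147/56, 1436/7, 1275/28]
→ [163, 205, 46]

(0,1) stack=L1,L2,L3,L4,L5; from [0,0,0]:
after L1 α=1/2: [83, 13, 115/2]
after L2 α=2/7: [129, 507/7, 1047/14]
after L3 α=1/2: [321/2, 1125/7, 2433/28]
after L4 α=1: [157, 59, 150]
after L5 α=4/7: [827/7, 701/7, 846/7]
= [118, 100, 121]

(1,3) stack=L1,L2,L3,L4,L5,L6; from [0,0,0]:
+L1 (α=1/3) → [20/3, 83, 106/3]
+L2 (α=1/2) → [575/6, 44, 751/6]
+L3 (α=7/8) → [10067/48, 681/8, 8143/48]
+L4 (α=1/2) → [20003/96, 2097/16, 8623/96]
+L5 (α=0) → [20003/96, 2097/16, 8623/96]
+L6 (α=3/8) → [114415/768, 12885/128, 111947/768]
→ [149, 101, 146]


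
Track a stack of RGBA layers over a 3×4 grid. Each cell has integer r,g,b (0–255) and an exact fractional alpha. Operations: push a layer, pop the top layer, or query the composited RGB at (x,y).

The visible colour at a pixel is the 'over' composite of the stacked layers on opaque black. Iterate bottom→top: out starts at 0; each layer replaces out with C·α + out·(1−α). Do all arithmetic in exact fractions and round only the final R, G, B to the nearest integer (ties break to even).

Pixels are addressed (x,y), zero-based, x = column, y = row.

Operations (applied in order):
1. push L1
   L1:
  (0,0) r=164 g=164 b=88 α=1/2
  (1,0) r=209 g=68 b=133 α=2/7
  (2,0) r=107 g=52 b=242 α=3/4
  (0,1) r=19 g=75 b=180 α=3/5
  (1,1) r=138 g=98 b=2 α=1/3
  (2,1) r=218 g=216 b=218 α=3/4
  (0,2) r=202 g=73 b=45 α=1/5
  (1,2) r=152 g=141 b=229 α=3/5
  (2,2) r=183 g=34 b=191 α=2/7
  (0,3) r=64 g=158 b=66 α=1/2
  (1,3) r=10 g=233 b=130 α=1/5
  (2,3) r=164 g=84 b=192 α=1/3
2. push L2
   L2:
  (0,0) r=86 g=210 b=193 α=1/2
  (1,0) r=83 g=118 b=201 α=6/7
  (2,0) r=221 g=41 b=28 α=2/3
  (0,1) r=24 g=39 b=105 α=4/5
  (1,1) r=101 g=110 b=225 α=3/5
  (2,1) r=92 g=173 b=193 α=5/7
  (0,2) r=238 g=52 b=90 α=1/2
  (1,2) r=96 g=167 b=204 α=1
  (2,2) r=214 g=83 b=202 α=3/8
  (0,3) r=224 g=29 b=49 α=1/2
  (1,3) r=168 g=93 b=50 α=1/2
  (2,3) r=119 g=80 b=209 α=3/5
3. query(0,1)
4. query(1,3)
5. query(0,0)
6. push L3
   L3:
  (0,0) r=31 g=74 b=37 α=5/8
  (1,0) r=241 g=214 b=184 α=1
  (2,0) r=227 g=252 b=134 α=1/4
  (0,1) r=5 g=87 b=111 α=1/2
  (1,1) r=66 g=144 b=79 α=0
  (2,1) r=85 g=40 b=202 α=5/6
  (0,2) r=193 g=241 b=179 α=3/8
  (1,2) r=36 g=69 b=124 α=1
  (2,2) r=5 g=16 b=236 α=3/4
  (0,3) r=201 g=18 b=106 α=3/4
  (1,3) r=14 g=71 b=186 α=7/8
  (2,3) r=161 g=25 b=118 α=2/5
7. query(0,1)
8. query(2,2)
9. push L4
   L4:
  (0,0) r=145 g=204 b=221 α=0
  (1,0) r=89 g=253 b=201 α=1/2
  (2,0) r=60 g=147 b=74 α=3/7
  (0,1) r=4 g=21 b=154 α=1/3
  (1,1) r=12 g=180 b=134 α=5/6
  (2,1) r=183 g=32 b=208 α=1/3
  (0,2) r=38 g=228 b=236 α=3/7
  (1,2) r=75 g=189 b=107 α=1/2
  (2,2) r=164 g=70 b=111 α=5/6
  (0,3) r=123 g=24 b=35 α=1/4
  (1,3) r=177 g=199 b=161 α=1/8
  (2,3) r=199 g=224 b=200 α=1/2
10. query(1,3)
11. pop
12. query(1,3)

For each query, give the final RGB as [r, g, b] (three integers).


query (0,1) [L1,L2] — begin 0,0,0
+L1 (α=3/5) → [57/5, 45, 108]
+L2 (α=4/5) → [537/25, 201/5, 528/5]
→ [21, 40, 106]

at x=1,y=3 over L1,L2:
after L1 α=1/5: [2, 233/5, 26]
after L2 α=1/2: [85, 349/5, 38]
→ [85, 70, 38]

at x=0,y=0 over L1,L2:
after L1 α=1/2: [82, 82, 44]
after L2 α=1/2: [84, 146, 237/2]
→ [84, 146, 118]

at x=0,y=1 over L1,L2,L3:
+L1 (α=3/5) → [57/5, 45, 108]
+L2 (α=4/5) → [537/25, 201/5, 528/5]
+L3 (α=1/2) → [331/25, 318/5, 1083/10]
= [13, 64, 108]

query (2,2) [L1,L2,L3] — begin 0,0,0
after L1 α=2/7: [366/7, 68/7, 382/7]
after L2 α=3/8: [1581/14, 2083/56, 769/7]
after L3 α=3/4: [1791/56, 4771/224, 5725/28]
= [32, 21, 204]

at x=1,y=3 over L1,L2,L3,L4:
L1 α=1/5: [2, 233/5, 26]
L2 α=1/2: [85, 349/5, 38]
L3 α=7/8: [183/8, 1417/20, 335/2]
L4 α=1/8: [2697/64, 13899/160, 2667/16]
= [42, 87, 167]

at x=1,y=3 over L1,L2,L3:
+L1 (α=1/5) → [2, 233/5, 26]
+L2 (α=1/2) → [85, 349/5, 38]
+L3 (α=7/8) → [183/8, 1417/20, 335/2]
rounded: [23, 71, 168]


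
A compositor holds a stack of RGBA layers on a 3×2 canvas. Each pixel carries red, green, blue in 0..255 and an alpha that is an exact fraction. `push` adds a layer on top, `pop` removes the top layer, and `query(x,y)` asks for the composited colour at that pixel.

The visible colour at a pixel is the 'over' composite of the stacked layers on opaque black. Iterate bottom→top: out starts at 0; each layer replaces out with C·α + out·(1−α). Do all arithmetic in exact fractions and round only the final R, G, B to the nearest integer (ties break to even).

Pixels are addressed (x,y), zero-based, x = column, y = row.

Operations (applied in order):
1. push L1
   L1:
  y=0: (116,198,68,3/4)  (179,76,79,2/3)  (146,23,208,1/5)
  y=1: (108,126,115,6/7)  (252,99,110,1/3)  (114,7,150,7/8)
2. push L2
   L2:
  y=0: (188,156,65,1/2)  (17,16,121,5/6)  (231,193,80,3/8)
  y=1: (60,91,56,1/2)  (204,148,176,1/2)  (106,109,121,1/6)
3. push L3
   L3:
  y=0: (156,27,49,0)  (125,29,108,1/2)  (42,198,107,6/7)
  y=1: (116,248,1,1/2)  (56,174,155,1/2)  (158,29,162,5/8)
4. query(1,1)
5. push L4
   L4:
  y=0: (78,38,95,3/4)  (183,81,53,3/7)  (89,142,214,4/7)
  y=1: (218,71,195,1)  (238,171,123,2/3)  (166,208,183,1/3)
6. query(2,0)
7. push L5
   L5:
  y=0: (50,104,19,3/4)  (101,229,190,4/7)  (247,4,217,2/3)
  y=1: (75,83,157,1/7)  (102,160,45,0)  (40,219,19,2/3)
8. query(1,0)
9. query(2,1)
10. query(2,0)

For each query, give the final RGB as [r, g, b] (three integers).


(1,1) stack=L1,L2,L3; from [0,0,0]:
L1 α=1/3: [84, 33, 110/3]
L2 α=1/2: [144, 181/2, 319/3]
L3 α=1/2: [100, 529/4, 392/3]
rounded: [100, 132, 131]

(2,0) stack=L1,L2,L3,L4; from [0,0,0]:
after L1 α=1/5: [146/5, 23/5, 208/5]
after L2 α=3/8: [839/8, 301/4, 56]
after L3 α=6/7: [2855/56, 5053/28, 698/7]
after L4 α=4/7: [28501/392, 31063/196, 8086/49]
→ [73, 158, 165]

at x=1,y=0 over L1,L2,L3,L4,L5:
after L1 α=2/3: [358/3, 152/3, 158/3]
after L2 α=5/6: [613/18, 196/9, 1973/18]
after L3 α=1/2: [2863/36, 457/18, 3917/36]
after L4 α=3/7: [7804/63, 443/9, 764/9]
after L5 α=4/7: [16288/147, 3191/21, 3044/21]
= [111, 152, 145]

query (2,1) [L1,L2,L3,L4,L5] — begin 0,0,0
after L1 α=7/8: [399/4, 49/8, 525/4]
after L2 α=1/6: [2419/24, 1117/48, 3109/24]
after L3 α=5/8: [8739/64, 3437/128, 9589/64]
after L4 α=1/3: [14051/96, 5583/64, 15445/96]
after L5 α=2/3: [21731/288, 11205/64, 19093/288]
rounded: [75, 175, 66]

at x=2,y=0 over L1,L2,L3,L4,L5:
after L1 α=1/5: [146/5, 23/5, 208/5]
after L2 α=3/8: [839/8, 301/4, 56]
after L3 α=6/7: [2855/56, 5053/28, 698/7]
after L4 α=4/7: [28501/392, 31063/196, 8086/49]
after L5 α=2/3: [222149/1176, 10877/196, 9784/49]
→ [189, 55, 200]


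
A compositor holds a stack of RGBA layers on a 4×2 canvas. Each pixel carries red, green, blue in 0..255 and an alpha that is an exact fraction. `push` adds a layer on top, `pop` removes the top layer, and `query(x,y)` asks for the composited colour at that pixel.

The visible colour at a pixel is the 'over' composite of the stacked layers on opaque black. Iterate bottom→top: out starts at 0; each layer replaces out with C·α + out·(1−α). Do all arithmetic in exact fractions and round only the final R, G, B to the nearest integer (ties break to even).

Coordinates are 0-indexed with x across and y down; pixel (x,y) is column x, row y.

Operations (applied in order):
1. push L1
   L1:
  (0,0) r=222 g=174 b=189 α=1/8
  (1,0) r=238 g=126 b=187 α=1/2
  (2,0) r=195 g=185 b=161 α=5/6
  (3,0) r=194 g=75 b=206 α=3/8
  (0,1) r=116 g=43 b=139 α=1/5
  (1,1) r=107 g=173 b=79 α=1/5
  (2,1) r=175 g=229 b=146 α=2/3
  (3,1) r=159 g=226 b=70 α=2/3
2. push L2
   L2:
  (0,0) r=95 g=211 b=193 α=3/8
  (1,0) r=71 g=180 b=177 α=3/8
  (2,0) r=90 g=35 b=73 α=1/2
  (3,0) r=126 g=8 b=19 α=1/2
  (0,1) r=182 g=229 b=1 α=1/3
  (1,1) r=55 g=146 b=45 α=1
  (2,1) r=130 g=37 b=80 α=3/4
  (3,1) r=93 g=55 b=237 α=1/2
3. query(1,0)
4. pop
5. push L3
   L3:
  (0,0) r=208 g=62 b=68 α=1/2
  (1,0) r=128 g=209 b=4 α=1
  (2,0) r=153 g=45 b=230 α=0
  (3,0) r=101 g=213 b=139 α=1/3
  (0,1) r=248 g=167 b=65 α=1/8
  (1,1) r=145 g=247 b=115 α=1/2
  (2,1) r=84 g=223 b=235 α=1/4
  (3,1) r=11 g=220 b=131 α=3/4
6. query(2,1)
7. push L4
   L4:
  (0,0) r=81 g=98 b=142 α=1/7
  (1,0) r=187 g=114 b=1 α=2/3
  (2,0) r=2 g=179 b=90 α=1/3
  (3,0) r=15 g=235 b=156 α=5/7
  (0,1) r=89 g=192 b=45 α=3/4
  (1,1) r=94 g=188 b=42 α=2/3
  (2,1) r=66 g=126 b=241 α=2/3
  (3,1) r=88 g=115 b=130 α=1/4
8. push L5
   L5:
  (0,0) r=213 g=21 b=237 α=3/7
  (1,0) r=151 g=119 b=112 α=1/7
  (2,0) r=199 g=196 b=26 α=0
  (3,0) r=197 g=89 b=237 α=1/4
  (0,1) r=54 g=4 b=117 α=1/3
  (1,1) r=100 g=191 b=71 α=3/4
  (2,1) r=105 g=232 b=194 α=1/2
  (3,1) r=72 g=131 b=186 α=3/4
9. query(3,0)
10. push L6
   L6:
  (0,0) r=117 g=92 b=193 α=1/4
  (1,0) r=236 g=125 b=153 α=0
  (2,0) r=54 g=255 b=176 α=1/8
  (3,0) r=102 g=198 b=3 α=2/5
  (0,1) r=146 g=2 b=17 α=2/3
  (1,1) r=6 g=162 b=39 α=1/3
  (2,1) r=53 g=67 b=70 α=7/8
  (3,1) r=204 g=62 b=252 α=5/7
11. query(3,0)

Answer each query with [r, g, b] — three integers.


at x=1,y=0 over L1,L2:
L1 α=1/2: [119, 63, 187/2]
L2 α=3/8: [101, 855/8, 1997/16]
= [101, 107, 125]

at x=2,y=1 over L1,L3:
L1 α=2/3: [350/3, 458/3, 292/3]
L3 α=1/4: [217/2, 681/4, 527/4]
rounded: [108, 170, 132]

at x=3,y=0 over L1,L3,L4,L5:
+L1 (α=3/8) → [291/4, 225/8, 309/4]
+L3 (α=1/3) → [493/6, 359/4, 587/6]
+L4 (α=5/7) → [718/21, 387/2, 2927/21]
+L5 (α=1/4) → [2097/28, 1339/8, 2293/14]
rounded: [75, 167, 164]

at x=3,y=0 over L1,L3,L4,L5,L6:
after L1 α=3/8: [291/4, 225/8, 309/4]
after L3 α=1/3: [493/6, 359/4, 587/6]
after L4 α=5/7: [718/21, 387/2, 2927/21]
after L5 α=1/4: [2097/28, 1339/8, 2293/14]
after L6 α=2/5: [12003/140, 1437/8, 6963/70]
→ [86, 180, 99]


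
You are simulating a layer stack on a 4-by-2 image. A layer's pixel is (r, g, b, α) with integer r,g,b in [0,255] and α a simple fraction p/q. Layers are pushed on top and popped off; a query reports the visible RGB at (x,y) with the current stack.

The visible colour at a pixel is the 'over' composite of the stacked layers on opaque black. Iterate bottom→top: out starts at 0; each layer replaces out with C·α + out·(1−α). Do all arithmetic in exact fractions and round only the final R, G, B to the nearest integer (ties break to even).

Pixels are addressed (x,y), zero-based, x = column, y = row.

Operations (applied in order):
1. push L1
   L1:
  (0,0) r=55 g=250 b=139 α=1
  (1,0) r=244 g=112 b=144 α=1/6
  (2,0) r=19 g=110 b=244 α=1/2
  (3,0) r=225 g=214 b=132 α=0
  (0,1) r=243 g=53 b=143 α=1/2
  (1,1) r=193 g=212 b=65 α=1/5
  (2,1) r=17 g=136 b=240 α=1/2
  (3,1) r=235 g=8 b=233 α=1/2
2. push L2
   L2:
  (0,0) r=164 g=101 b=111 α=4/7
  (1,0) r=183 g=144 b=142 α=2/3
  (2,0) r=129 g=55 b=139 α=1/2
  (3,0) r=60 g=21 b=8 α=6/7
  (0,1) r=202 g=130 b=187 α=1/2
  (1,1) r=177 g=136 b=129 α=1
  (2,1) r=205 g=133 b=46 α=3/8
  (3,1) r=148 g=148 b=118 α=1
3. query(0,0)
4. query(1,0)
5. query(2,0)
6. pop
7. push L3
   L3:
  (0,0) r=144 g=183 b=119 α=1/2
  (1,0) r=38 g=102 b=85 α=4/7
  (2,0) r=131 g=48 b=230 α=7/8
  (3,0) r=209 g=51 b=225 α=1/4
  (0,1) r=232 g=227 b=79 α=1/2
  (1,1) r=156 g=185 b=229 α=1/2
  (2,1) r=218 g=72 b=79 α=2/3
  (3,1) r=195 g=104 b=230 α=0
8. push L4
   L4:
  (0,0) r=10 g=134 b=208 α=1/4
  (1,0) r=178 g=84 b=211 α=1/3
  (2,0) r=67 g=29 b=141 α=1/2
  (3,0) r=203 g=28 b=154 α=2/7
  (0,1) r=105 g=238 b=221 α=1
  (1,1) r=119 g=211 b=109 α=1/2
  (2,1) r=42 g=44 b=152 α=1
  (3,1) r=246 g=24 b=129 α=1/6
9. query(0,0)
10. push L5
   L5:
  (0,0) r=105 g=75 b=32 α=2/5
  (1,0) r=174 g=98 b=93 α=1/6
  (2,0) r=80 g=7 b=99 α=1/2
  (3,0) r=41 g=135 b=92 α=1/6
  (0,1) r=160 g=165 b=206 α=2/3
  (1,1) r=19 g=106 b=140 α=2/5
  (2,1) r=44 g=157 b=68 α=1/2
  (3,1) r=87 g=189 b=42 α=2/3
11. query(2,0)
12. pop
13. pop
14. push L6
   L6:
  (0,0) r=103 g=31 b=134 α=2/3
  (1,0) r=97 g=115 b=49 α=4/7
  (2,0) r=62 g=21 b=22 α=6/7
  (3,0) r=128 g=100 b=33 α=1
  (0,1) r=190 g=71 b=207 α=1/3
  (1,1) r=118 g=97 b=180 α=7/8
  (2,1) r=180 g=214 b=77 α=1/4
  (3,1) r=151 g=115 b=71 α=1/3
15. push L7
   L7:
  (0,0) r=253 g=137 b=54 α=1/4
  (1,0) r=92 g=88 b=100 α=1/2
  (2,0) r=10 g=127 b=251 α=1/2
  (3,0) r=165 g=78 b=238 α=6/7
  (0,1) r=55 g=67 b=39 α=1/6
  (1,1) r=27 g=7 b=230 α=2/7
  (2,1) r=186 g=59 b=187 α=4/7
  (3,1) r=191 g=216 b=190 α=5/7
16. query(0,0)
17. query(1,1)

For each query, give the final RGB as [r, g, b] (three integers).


(0,0) stack=L1,L2; from [0,0,0]:
L1 α=1: [55, 250, 139]
L2 α=4/7: [821/7, 1154/7, 123]
→ [117, 165, 123]

query (1,0) [L1,L2] — begin 0,0,0
L1 α=1/6: [122/3, 56/3, 24]
L2 α=2/3: [1220/9, 920/9, 308/3]
rounded: [136, 102, 103]

at x=2,y=0 over L1,L2:
after L1 α=1/2: [19/2, 55, 122]
after L2 α=1/2: [277/4, 55, 261/2]
= [69, 55, 130]

query (0,0) [L1,L3,L4] — begin 0,0,0
L1 α=1: [55, 250, 139]
L3 α=1/2: [199/2, 433/2, 129]
L4 α=1/4: [617/8, 1567/8, 595/4]
= [77, 196, 149]

at x=2,y=0 over L1,L3,L4,L5:
after L1 α=1/2: [19/2, 55, 122]
after L3 α=7/8: [1853/16, 391/8, 433/2]
after L4 α=1/2: [2925/32, 623/16, 715/4]
after L5 α=1/2: [5485/64, 735/32, 1111/8]
rounded: [86, 23, 139]

at x=0,y=0 over L1,L3,L6,L7:
+L1 (α=1) → [55, 250, 139]
+L3 (α=1/2) → [199/2, 433/2, 129]
+L6 (α=2/3) → [611/6, 557/6, 397/3]
+L7 (α=1/4) → [1117/8, 831/8, 451/4]
→ [140, 104, 113]

at x=1,y=1 over L1,L3,L6,L7:
after L1 α=1/5: [193/5, 212/5, 13]
after L3 α=1/2: [973/10, 1137/10, 121]
after L6 α=7/8: [9233/80, 7927/80, 1381/8]
after L7 α=2/7: [10097/112, 8151/112, 10585/56]
= [90, 73, 189]


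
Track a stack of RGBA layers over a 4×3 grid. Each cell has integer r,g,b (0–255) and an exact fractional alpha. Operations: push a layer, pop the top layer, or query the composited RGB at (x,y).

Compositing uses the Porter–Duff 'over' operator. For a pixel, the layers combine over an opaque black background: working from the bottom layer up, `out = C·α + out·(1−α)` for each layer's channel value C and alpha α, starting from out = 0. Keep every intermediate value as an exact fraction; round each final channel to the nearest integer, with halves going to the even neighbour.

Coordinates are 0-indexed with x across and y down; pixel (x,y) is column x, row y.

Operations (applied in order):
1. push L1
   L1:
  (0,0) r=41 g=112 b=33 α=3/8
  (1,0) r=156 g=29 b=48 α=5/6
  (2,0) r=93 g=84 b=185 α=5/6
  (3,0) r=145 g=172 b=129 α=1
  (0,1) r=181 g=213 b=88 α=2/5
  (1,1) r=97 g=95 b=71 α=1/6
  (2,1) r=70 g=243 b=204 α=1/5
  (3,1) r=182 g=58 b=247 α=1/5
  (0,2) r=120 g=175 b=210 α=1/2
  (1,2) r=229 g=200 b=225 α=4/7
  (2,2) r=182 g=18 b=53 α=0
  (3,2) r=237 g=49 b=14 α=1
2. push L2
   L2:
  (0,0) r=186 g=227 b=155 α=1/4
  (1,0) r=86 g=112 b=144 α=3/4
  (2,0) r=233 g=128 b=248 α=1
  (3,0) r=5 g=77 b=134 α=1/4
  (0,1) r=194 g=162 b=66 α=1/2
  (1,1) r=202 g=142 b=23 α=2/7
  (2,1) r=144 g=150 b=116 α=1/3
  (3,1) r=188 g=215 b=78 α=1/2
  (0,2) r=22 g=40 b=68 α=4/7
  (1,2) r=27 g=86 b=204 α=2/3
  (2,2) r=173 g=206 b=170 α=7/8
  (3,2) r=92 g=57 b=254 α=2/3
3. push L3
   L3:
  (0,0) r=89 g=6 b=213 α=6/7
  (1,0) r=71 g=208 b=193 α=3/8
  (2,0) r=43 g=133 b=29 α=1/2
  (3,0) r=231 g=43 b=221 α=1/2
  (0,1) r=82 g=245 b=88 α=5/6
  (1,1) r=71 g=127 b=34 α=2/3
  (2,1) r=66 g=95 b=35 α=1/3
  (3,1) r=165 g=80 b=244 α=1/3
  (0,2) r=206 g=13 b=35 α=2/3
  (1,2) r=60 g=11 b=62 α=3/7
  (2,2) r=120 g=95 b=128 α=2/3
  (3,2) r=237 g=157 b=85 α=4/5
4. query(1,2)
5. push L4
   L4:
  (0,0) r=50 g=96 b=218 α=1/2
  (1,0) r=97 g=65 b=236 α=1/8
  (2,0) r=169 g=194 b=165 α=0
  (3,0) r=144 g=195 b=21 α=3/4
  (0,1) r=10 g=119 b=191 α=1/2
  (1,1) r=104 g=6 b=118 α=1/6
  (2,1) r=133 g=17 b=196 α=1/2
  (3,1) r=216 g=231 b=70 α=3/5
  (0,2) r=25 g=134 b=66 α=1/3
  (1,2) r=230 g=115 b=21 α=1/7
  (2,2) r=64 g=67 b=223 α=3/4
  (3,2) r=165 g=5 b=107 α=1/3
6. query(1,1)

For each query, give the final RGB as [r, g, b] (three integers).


(1,2) stack=L1,L2,L3; from [0,0,0]:
L1 α=4/7: [916/7, 800/7, 900/7]
L2 α=2/3: [1294/21, 668/7, 1252/7]
L3 α=3/7: [8956/147, 2903/49, 6310/49]
→ [61, 59, 129]

query (1,1) [L1,L2,L3,L4] — begin 0,0,0
L1 α=1/6: [97/6, 95/6, 71/6]
L2 α=2/7: [2909/42, 2179/42, 631/42]
L3 α=2/3: [8873/126, 12847/126, 3487/126]
L4 α=1/6: [57469/756, 64991/756, 32303/756]
rounded: [76, 86, 43]


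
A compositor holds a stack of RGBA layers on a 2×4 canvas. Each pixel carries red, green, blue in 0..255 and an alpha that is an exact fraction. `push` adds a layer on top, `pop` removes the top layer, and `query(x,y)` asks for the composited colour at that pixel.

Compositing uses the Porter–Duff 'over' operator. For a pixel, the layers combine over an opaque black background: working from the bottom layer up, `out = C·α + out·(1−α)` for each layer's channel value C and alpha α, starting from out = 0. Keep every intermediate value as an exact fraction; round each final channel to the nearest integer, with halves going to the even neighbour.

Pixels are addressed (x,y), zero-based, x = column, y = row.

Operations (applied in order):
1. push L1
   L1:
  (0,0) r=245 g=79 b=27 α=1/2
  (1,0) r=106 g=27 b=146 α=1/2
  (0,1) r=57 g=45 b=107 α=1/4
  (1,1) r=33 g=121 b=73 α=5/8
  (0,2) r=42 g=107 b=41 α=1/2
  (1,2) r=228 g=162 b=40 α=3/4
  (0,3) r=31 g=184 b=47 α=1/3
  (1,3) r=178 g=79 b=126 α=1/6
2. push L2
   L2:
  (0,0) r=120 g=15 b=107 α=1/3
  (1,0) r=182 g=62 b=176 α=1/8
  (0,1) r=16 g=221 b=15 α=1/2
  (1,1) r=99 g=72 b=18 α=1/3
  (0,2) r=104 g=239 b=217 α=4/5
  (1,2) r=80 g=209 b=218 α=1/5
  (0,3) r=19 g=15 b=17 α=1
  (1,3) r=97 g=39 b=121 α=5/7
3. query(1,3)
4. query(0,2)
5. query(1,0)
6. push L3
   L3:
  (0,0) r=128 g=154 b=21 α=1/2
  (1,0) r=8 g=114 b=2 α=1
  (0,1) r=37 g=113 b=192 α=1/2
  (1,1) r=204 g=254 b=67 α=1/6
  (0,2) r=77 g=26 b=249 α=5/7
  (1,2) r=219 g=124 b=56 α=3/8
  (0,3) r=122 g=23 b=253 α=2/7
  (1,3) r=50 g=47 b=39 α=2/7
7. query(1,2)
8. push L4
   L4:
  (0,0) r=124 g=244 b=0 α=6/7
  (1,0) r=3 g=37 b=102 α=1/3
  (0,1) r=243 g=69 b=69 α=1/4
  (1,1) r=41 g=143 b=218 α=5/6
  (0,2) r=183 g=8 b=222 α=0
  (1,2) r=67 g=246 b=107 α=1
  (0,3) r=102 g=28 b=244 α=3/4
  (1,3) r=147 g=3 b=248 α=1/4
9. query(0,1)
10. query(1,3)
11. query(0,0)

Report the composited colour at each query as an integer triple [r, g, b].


(1,3) stack=L1,L2; from [0,0,0]:
+L1 (α=1/6) → [89/3, 79/6, 21]
+L2 (α=5/7) → [1633/21, 664/21, 647/7]
→ [78, 32, 92]

(0,2) stack=L1,L2; from [0,0,0]:
+L1 (α=1/2) → [21, 107/2, 41/2]
+L2 (α=4/5) → [437/5, 2019/10, 1777/10]
= [87, 202, 178]

query (1,0) [L1,L2] — begin 0,0,0
+L1 (α=1/2) → [53, 27/2, 73]
+L2 (α=1/8) → [553/8, 313/16, 687/8]
→ [69, 20, 86]

at x=1,y=2 over L1,L2,L3:
after L1 α=3/4: [171, 243/2, 30]
after L2 α=1/5: [764/5, 139, 338/5]
after L3 α=3/8: [1421/8, 1067/8, 253/4]
= [178, 133, 63]

query (0,1) [L1,L2,L3,L4] — begin 0,0,0
L1 α=1/4: [57/4, 45/4, 107/4]
L2 α=1/2: [121/8, 929/8, 167/8]
L3 α=1/2: [417/16, 1833/16, 1703/16]
L4 α=1/4: [5139/64, 6603/64, 6213/64]
rounded: [80, 103, 97]

(1,3) stack=L1,L2,L3,L4; from [0,0,0]:
+L1 (α=1/6) → [89/3, 79/6, 21]
+L2 (α=5/7) → [1633/21, 664/21, 647/7]
+L3 (α=2/7) → [10265/147, 5294/147, 3781/49]
+L4 (α=1/4) → [4367/49, 5441/196, 23495/196]
→ [89, 28, 120]

at x=0,y=0 over L1,L2,L3,L4:
after L1 α=1/2: [245/2, 79/2, 27/2]
after L2 α=1/3: [365/3, 94/3, 134/3]
after L3 α=1/2: [749/6, 278/3, 197/6]
after L4 α=6/7: [5213/42, 4670/21, 197/42]
→ [124, 222, 5]


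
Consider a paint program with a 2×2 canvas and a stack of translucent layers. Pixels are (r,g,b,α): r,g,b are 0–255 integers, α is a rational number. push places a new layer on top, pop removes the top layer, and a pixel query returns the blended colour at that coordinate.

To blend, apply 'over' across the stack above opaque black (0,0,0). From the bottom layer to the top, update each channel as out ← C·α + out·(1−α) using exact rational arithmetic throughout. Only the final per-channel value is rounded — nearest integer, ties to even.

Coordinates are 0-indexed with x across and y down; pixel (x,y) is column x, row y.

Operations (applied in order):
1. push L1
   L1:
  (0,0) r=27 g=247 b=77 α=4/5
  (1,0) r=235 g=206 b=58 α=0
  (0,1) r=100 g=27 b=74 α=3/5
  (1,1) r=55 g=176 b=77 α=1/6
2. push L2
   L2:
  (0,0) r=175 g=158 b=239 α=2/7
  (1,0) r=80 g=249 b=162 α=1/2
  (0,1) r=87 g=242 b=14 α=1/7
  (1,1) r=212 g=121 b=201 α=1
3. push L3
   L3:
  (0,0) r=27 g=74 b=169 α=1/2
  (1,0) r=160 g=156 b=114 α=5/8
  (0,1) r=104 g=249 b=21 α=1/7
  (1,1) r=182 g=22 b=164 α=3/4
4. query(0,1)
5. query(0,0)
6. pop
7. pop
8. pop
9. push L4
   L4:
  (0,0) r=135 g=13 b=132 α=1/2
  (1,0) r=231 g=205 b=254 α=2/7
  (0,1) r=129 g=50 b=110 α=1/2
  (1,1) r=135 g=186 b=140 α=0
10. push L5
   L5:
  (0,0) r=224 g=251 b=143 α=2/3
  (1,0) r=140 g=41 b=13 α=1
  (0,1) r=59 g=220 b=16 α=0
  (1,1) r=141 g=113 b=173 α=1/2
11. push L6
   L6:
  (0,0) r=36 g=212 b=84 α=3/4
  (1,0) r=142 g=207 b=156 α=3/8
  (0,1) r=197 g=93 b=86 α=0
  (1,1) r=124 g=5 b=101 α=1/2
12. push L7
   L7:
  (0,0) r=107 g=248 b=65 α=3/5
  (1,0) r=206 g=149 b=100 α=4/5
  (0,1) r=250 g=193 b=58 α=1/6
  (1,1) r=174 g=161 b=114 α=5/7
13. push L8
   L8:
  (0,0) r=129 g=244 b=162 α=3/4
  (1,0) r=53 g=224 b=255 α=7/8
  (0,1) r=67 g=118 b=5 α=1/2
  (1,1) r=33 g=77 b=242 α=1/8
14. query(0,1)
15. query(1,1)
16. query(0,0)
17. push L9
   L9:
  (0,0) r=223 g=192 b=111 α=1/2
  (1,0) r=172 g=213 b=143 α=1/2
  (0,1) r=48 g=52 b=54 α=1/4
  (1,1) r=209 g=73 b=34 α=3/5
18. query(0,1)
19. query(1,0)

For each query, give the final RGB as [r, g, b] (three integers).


query (0,1) [L1,L2,L3] — begin 0,0,0
after L1 α=3/5: [60, 81/5, 222/5]
after L2 α=1/7: [447/7, 1696/35, 1402/35]
after L3 α=1/7: [3410/49, 18891/245, 9147/245]
rounded: [70, 77, 37]

query (0,0) [L1,L2,L3] — begin 0,0,0
+L1 (α=4/5) → [108/5, 988/5, 308/5]
+L2 (α=2/7) → [458/7, 1304/7, 786/7]
+L3 (α=1/2) → [647/14, 911/7, 1969/14]
→ [46, 130, 141]

(0,1) stack=L4,L5,L6,L7,L8; from [0,0,0]:
L4 α=1/2: [129/2, 25, 55]
L5 α=0: [129/2, 25, 55]
L6 α=0: [129/2, 25, 55]
L7 α=1/6: [1145/12, 53, 111/2]
L8 α=1/2: [1949/24, 171/2, 121/4]
→ [81, 86, 30]

query (1,1) [L4,L5,L6,L7,L8] — begin 0,0,0
+L4 (α=0) → [0, 0, 0]
+L5 (α=1/2) → [141/2, 113/2, 173/2]
+L6 (α=1/2) → [389/4, 123/4, 375/4]
+L7 (α=5/7) → [2129/14, 1733/14, 1515/14]
+L8 (α=1/8) → [2195/16, 1887/16, 1999/16]
= [137, 118, 125]

query (0,0) [L4,L5,L6,L7,L8] — begin 0,0,0
+L4 (α=1/2) → [135/2, 13/2, 66]
+L5 (α=2/3) → [1031/6, 339/2, 352/3]
+L6 (α=3/4) → [1679/24, 1611/8, 277/3]
+L7 (α=3/5) → [5531/60, 4587/20, 1139/15]
+L8 (α=3/4) → [28751/240, 19227/80, 8429/60]
= [120, 240, 140]

at x=0,y=1 over L4,L5,L6,L7,L8,L9:
+L4 (α=1/2) → [129/2, 25, 55]
+L5 (α=0) → [129/2, 25, 55]
+L6 (α=0) → [129/2, 25, 55]
+L7 (α=1/6) → [1145/12, 53, 111/2]
+L8 (α=1/2) → [1949/24, 171/2, 121/4]
+L9 (α=1/4) → [2333/32, 617/8, 579/16]
rounded: [73, 77, 36]

at x=1,y=0 over L4,L5,L6,L7,L8,L9:
+L4 (α=2/7) → [66, 410/7, 508/7]
+L5 (α=1) → [140, 41, 13]
+L6 (α=3/8) → [563/4, 413/4, 533/8]
+L7 (α=4/5) → [3859/20, 2797/20, 3733/40]
+L8 (α=7/8) → [11279/160, 34157/160, 75133/320]
+L9 (α=1/2) → [38799/320, 68237/320, 120893/640]
= [121, 213, 189]


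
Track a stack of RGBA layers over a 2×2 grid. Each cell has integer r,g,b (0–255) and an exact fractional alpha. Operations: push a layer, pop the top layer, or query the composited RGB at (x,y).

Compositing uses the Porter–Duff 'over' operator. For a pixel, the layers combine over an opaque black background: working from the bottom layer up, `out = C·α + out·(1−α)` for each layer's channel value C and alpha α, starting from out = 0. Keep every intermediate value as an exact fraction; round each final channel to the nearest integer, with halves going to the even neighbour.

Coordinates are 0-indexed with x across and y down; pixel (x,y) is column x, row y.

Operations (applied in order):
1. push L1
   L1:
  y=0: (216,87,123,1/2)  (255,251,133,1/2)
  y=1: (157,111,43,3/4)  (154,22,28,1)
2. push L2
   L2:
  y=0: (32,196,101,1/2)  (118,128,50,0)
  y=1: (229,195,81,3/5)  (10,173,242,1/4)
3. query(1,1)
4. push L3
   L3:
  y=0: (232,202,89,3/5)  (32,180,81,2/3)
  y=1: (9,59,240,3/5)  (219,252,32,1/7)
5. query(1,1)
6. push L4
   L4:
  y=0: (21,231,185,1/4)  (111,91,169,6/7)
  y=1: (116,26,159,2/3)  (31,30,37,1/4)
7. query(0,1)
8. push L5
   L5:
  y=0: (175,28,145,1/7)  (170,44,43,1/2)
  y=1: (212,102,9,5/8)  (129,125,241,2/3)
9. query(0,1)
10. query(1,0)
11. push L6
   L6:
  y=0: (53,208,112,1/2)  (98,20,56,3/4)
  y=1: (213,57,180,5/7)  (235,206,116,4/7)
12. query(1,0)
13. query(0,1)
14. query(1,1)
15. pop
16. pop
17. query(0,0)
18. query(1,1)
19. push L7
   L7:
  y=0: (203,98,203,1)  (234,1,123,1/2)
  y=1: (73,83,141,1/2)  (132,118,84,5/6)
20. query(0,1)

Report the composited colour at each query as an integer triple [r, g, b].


(1,1) stack=L1,L2; from [0,0,0]:
L1 α=1: [154, 22, 28]
L2 α=1/4: [118, 239/4, 163/2]
rounded: [118, 60, 82]

query (1,1) [L1,L2,L3] — begin 0,0,0
after L1 α=1: [154, 22, 28]
after L2 α=1/4: [118, 239/4, 163/2]
after L3 α=1/7: [927/7, 1221/14, 521/7]
rounded: [132, 87, 74]

at x=0,y=1 over L1,L2,L3,L4:
L1 α=3/4: [471/4, 333/4, 129/4]
L2 α=3/5: [369/2, 1503/10, 123/2]
L3 α=3/5: [396/5, 2388/25, 843/5]
L4 α=2/3: [1556/15, 3688/75, 811/5]
= [104, 49, 162]

query (0,1) [L1,L2,L3,L4,L5] — begin 0,0,0
after L1 α=3/4: [471/4, 333/4, 129/4]
after L2 α=3/5: [369/2, 1503/10, 123/2]
after L3 α=3/5: [396/5, 2388/25, 843/5]
after L4 α=2/3: [1556/15, 3688/75, 811/5]
after L5 α=5/8: [857/5, 8219/100, 1329/20]
= [171, 82, 66]

(1,0) stack=L1,L2,L3,L4,L5; from [0,0,0]:
after L1 α=1/2: [255/2, 251/2, 133/2]
after L2 α=0: [255/2, 251/2, 133/2]
after L3 α=2/3: [383/6, 971/6, 457/6]
after L4 α=6/7: [4379/42, 4247/42, 6541/42]
after L5 α=1/2: [11519/84, 6095/84, 8347/84]
= [137, 73, 99]

(1,0) stack=L1,L2,L3,L4,L5,L6; from [0,0,0]:
L1 α=1/2: [255/2, 251/2, 133/2]
L2 α=0: [255/2, 251/2, 133/2]
L3 α=2/3: [383/6, 971/6, 457/6]
L4 α=6/7: [4379/42, 4247/42, 6541/42]
L5 α=1/2: [11519/84, 6095/84, 8347/84]
L6 α=3/4: [36215/336, 11135/336, 22459/336]
= [108, 33, 67]

query (0,1) [L1,L2,L3,L4,L5,L6] — begin 0,0,0
L1 α=3/4: [471/4, 333/4, 129/4]
L2 α=3/5: [369/2, 1503/10, 123/2]
L3 α=3/5: [396/5, 2388/25, 843/5]
L4 α=2/3: [1556/15, 3688/75, 811/5]
L5 α=5/8: [857/5, 8219/100, 1329/20]
L6 α=5/7: [7039/35, 22469/350, 10329/70]
= [201, 64, 148]

at x=1,y=1 over L1,L2,L3,L4,L5,L6:
L1 α=1: [154, 22, 28]
L2 α=1/4: [118, 239/4, 163/2]
L3 α=1/7: [927/7, 1221/14, 521/7]
L4 α=1/4: [1499/14, 4083/56, 911/14]
L5 α=2/3: [5111/42, 18083/168, 2553/14]
L6 α=4/7: [18271/98, 64227/392, 14155/98]
→ [186, 164, 144]

(0,0) stack=L1,L2,L3,L4; from [0,0,0]:
+L1 (α=1/2) → [108, 87/2, 123/2]
+L2 (α=1/2) → [70, 479/4, 325/4]
+L3 (α=3/5) → [836/5, 1691/10, 859/10]
+L4 (α=1/4) → [2613/20, 7383/40, 4427/40]
→ [131, 185, 111]

query (1,1) [L1,L2,L3,L4] — begin 0,0,0
L1 α=1: [154, 22, 28]
L2 α=1/4: [118, 239/4, 163/2]
L3 α=1/7: [927/7, 1221/14, 521/7]
L4 α=1/4: [1499/14, 4083/56, 911/14]
rounded: [107, 73, 65]

(0,1) stack=L1,L2,L3,L4,L7; from [0,0,0]:
+L1 (α=3/4) → [471/4, 333/4, 129/4]
+L2 (α=3/5) → [369/2, 1503/10, 123/2]
+L3 (α=3/5) → [396/5, 2388/25, 843/5]
+L4 (α=2/3) → [1556/15, 3688/75, 811/5]
+L7 (α=1/2) → [2651/30, 9913/150, 758/5]
rounded: [88, 66, 152]


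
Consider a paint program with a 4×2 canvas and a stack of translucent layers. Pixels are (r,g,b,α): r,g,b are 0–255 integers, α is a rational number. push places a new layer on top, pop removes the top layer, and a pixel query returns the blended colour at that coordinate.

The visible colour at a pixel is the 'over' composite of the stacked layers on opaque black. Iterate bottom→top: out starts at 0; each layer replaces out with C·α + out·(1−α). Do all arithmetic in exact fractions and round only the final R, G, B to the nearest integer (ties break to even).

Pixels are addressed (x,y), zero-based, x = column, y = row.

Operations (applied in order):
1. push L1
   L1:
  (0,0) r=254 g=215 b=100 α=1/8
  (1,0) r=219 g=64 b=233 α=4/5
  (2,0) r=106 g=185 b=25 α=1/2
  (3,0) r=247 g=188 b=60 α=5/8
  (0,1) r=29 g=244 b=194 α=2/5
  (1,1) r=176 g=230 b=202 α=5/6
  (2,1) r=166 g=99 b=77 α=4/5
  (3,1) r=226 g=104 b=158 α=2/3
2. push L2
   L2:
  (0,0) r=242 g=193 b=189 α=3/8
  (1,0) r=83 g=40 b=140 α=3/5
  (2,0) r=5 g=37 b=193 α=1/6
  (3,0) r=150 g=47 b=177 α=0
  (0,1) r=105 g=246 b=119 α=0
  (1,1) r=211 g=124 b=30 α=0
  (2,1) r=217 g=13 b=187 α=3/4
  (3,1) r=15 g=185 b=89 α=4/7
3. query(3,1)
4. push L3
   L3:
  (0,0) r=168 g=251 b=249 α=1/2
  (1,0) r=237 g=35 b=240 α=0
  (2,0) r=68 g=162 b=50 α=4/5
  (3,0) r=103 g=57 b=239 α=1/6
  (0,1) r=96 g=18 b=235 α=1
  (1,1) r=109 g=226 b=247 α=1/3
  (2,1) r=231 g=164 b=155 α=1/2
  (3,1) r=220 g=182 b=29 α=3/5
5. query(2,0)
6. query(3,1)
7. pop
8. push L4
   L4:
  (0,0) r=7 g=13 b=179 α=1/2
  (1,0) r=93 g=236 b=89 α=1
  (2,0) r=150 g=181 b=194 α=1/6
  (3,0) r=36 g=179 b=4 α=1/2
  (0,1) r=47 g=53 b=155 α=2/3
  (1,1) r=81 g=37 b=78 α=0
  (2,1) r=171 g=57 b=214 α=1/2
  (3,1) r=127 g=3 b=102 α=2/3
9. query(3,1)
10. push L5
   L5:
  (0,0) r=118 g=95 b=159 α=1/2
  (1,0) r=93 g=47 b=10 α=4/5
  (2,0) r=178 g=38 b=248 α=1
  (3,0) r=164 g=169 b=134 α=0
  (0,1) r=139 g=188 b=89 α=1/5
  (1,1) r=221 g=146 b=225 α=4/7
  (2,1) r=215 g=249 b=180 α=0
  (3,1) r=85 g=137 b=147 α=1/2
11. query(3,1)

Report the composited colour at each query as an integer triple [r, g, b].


(3,1) stack=L1,L2; from [0,0,0]:
+L1 (α=2/3) → [452/3, 208/3, 316/3]
+L2 (α=4/7) → [512/7, 948/7, 96]
→ [73, 135, 96]

at x=2,y=0 over L1,L2,L3:
L1 α=1/2: [53, 185/2, 25/2]
L2 α=1/6: [45, 333/4, 511/12]
L3 α=4/5: [317/5, 585/4, 2911/60]
= [63, 146, 49]

at x=3,y=1 over L1,L2,L3:
L1 α=2/3: [452/3, 208/3, 316/3]
L2 α=4/7: [512/7, 948/7, 96]
L3 α=3/5: [5644/35, 5718/35, 279/5]
= [161, 163, 56]

(3,1) stack=L1,L2,L4; from [0,0,0]:
+L1 (α=2/3) → [452/3, 208/3, 316/3]
+L2 (α=4/7) → [512/7, 948/7, 96]
+L4 (α=2/3) → [2290/21, 330/7, 100]
= [109, 47, 100]

query (3,1) [L1,L2,L4,L5] — begin 0,0,0
after L1 α=2/3: [452/3, 208/3, 316/3]
after L2 α=4/7: [512/7, 948/7, 96]
after L4 α=2/3: [2290/21, 330/7, 100]
after L5 α=1/2: [4075/42, 1289/14, 247/2]
rounded: [97, 92, 124]


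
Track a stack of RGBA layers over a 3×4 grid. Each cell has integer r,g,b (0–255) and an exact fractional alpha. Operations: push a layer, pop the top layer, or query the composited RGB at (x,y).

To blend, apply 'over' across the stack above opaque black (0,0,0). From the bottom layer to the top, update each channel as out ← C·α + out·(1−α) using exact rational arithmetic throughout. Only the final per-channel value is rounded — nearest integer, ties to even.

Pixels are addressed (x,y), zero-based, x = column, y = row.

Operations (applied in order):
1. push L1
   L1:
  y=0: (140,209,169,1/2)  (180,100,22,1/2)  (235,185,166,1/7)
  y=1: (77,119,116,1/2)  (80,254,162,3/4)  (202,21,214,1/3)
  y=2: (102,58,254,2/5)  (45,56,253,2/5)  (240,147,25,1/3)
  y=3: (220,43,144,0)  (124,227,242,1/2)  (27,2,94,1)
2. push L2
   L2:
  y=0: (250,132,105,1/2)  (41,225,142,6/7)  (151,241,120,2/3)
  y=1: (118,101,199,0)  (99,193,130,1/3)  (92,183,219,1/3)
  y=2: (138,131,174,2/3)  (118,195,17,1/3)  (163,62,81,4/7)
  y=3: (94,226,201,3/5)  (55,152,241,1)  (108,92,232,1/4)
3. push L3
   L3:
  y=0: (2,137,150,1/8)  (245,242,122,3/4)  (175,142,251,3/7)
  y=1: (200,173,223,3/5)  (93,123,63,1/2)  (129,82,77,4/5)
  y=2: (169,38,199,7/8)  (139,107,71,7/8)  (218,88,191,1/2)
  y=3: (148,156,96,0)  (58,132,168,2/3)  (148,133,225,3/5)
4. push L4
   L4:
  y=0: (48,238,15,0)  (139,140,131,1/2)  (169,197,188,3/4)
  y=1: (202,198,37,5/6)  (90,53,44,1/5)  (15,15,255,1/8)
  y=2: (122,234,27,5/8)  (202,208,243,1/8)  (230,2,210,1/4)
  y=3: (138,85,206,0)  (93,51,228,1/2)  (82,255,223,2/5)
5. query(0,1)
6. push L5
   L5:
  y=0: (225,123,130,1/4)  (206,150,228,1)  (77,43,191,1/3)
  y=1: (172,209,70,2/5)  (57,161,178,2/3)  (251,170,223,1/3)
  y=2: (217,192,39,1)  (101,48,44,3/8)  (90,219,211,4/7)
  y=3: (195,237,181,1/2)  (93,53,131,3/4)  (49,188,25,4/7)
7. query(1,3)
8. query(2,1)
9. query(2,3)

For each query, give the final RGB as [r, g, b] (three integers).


at x=0,y=1 over L1,L2,L3,L4:
+L1 (α=1/2) → [77/2, 119/2, 58]
+L2 (α=0) → [77/2, 119/2, 58]
+L3 (α=3/5) → [677/5, 638/5, 157]
+L4 (α=5/6) → [1909/10, 2794/15, 57]
→ [191, 186, 57]

(1,3) stack=L1,L2,L3,L4,L5; from [0,0,0]:
L1 α=1/2: [62, 227/2, 121]
L2 α=1: [55, 152, 241]
L3 α=2/3: [57, 416/3, 577/3]
L4 α=1/2: [75, 569/6, 1261/6]
L5 α=3/4: [177/2, 1523/24, 3619/24]
= [88, 63, 151]

(2,1) stack=L1,L2,L3,L4,L5; from [0,0,0]:
L1 α=1/3: [202/3, 7, 214/3]
L2 α=1/3: [680/9, 197/3, 1085/9]
L3 α=4/5: [5324/45, 1181/15, 3857/45]
L4 α=1/8: [37943/360, 2123/30, 19237/180]
L5 α=1/3: [83123/540, 4673/45, 39307/270]
= [154, 104, 146]

at x=2,y=3 over L1,L2,L3,L4,L5:
L1 α=1: [27, 2, 94]
L2 α=1/4: [189/4, 49/2, 257/2]
L3 α=3/5: [1077/10, 448/5, 932/5]
L4 α=2/5: [4871/50, 3894/25, 5026/25]
L5 α=4/7: [24413/350, 30482/175, 17578/175]
= [70, 174, 100]


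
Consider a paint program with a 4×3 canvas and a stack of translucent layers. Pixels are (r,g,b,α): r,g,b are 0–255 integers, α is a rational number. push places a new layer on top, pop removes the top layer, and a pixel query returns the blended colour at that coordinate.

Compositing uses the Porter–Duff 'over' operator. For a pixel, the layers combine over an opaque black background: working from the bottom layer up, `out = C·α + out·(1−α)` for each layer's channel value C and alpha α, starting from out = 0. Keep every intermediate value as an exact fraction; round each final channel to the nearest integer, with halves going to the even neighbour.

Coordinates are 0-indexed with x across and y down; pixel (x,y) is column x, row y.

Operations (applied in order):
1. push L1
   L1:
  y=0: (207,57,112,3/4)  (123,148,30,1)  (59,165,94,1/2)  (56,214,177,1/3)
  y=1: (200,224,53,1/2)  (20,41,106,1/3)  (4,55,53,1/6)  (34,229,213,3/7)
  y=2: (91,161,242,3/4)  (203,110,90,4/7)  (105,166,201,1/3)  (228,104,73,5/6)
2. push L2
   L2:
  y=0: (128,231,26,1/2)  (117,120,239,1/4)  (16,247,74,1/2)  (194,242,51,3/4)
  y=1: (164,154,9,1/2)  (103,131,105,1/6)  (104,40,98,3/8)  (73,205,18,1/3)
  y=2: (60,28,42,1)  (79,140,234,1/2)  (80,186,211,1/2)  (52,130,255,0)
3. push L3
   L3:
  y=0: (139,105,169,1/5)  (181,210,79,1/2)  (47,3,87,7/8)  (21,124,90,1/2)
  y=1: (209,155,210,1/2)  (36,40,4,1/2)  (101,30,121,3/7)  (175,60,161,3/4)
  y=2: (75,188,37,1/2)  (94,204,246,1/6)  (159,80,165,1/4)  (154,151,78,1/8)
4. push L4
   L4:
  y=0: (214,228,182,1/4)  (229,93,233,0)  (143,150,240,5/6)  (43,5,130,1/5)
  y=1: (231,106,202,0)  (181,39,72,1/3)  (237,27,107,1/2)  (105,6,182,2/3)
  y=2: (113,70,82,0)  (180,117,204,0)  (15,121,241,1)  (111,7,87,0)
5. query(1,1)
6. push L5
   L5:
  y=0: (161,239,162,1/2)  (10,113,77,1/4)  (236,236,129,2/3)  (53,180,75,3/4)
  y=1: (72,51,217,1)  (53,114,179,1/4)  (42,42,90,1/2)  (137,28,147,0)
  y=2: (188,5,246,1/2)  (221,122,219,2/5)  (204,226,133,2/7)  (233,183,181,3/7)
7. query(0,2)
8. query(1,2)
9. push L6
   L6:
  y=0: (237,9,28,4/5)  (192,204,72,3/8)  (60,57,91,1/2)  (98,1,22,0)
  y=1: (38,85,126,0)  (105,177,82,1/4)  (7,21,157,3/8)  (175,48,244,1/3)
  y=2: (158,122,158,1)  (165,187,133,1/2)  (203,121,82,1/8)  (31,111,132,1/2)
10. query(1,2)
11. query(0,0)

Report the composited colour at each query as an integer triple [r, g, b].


(1,1) stack=L1,L2,L3,L4; from [0,0,0]:
+L1 (α=1/3) → [20/3, 41/3, 106/3]
+L2 (α=1/6) → [409/18, 299/9, 845/18]
+L3 (α=1/2) → [1057/36, 659/18, 917/36]
+L4 (α=1/3) → [4315/54, 1010/27, 2213/54]
rounded: [80, 37, 41]

query (0,2) [L1,L2,L3,L4,L5] — begin 0,0,0
L1 α=3/4: [273/4, 483/4, 363/2]
L2 α=1: [60, 28, 42]
L3 α=1/2: [135/2, 108, 79/2]
L4 α=0: [135/2, 108, 79/2]
L5 α=1/2: [511/4, 113/2, 571/4]
= [128, 56, 143]

at x=1,y=2 over L1,L2,L3,L4,L5:
+L1 (α=4/7) → [116, 440/7, 360/7]
+L2 (α=1/2) → [195/2, 710/7, 999/7]
+L3 (α=1/6) → [1163/12, 2489/21, 2239/14]
+L4 (α=0) → [1163/12, 2489/21, 2239/14]
+L5 (α=2/5) → [2931/20, 4197/35, 12849/70]
→ [147, 120, 184]

(1,2) stack=L1,L2,L3,L4,L5,L6; from [0,0,0]:
L1 α=4/7: [116, 440/7, 360/7]
L2 α=1/2: [195/2, 710/7, 999/7]
L3 α=1/6: [1163/12, 2489/21, 2239/14]
L4 α=0: [1163/12, 2489/21, 2239/14]
L5 α=2/5: [2931/20, 4197/35, 12849/70]
L6 α=1/2: [6231/40, 5371/35, 22159/140]
= [156, 153, 158]

(0,0) stack=L1,L2,L3,L4,L5,L6; from [0,0,0]:
L1 α=3/4: [621/4, 171/4, 84]
L2 α=1/2: [1133/8, 1095/8, 55]
L3 α=1/5: [1411/10, 261/2, 389/5]
L4 α=1/4: [6373/40, 1239/8, 2077/20]
L5 α=1/2: [12813/80, 3151/16, 5317/40]
L6 α=4/5: [88653/400, 3727/80, 9797/200]
= [222, 47, 49]


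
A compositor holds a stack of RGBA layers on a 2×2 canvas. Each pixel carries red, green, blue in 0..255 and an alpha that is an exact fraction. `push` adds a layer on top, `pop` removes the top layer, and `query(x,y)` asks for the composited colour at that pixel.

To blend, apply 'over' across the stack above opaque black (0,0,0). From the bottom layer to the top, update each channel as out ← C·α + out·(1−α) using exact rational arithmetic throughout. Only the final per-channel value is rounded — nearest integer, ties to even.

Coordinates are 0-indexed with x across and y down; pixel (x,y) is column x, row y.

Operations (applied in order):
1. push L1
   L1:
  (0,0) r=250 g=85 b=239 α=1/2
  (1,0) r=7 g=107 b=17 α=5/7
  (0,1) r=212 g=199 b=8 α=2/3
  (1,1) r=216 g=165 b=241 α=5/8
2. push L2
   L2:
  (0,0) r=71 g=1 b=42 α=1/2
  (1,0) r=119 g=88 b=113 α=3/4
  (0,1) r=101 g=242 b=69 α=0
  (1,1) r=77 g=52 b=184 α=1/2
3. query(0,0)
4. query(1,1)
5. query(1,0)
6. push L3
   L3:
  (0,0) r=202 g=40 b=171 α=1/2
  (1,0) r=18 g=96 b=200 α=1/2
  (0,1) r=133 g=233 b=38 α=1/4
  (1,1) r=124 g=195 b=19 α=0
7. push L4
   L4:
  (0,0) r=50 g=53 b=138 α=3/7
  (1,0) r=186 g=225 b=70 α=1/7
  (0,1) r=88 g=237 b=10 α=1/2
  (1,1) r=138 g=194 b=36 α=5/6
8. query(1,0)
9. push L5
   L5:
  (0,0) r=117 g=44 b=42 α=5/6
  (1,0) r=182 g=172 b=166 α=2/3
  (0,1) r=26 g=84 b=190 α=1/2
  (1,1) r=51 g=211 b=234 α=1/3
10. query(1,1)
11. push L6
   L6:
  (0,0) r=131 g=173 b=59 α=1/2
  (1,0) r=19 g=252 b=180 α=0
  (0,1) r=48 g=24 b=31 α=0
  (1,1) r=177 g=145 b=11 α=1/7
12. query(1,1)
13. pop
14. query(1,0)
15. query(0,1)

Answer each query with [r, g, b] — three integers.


at x=0,y=0 over L1,L2:
after L1 α=1/2: [125, 85/2, 239/2]
after L2 α=1/2: [98, 87/4, 323/4]
→ [98, 22, 81]

at x=1,y=1 over L1,L2:
after L1 α=5/8: [135, 825/8, 1205/8]
after L2 α=1/2: [106, 1241/16, 2677/16]
= [106, 78, 167]

at x=1,y=0 over L1,L2:
L1 α=5/7: [5, 535/7, 85/7]
L2 α=3/4: [181/2, 2383/28, 1229/14]
rounded: [90, 85, 88]

(1,0) stack=L1,L2,L3,L4; from [0,0,0]:
+L1 (α=5/7) → [5, 535/7, 85/7]
+L2 (α=3/4) → [181/2, 2383/28, 1229/14]
+L3 (α=1/2) → [217/4, 5071/56, 4029/28]
+L4 (α=1/7) → [1023/14, 21513/196, 13067/98]
= [73, 110, 133]

at x=1,y=1 over L1,L2,L3,L4,L5:
+L1 (α=5/8) → [135, 825/8, 1205/8]
+L2 (α=1/2) → [106, 1241/16, 2677/16]
+L3 (α=0) → [106, 1241/16, 2677/16]
+L4 (α=5/6) → [398/3, 5587/32, 5557/96]
+L5 (α=1/3) → [949/9, 8963/48, 16789/144]
= [105, 187, 117]

(1,1) stack=L1,L2,L3,L4,L5,L6; from [0,0,0]:
after L1 α=5/8: [135, 825/8, 1205/8]
after L2 α=1/2: [106, 1241/16, 2677/16]
after L3 α=0: [106, 1241/16, 2677/16]
after L4 α=5/6: [398/3, 5587/32, 5557/96]
after L5 α=1/3: [949/9, 8963/48, 16789/144]
after L6 α=1/7: [347/3, 10123/56, 17053/168]
rounded: [116, 181, 102]

at x=1,y=0 over L1,L2,L3,L4,L5:
after L1 α=5/7: [5, 535/7, 85/7]
after L2 α=3/4: [181/2, 2383/28, 1229/14]
after L3 α=1/2: [217/4, 5071/56, 4029/28]
after L4 α=1/7: [1023/14, 21513/196, 13067/98]
after L5 α=2/3: [6119/42, 88937/588, 15201/98]
→ [146, 151, 155]

(0,1) stack=L1,L2,L3,L4,L5; from [0,0,0]:
after L1 α=2/3: [424/3, 398/3, 16/3]
after L2 α=0: [424/3, 398/3, 16/3]
after L3 α=1/4: [557/4, 631/4, 27/2]
after L4 α=1/2: [909/8, 1579/8, 47/4]
after L5 α=1/2: [1117/16, 2251/16, 807/8]
rounded: [70, 141, 101]
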